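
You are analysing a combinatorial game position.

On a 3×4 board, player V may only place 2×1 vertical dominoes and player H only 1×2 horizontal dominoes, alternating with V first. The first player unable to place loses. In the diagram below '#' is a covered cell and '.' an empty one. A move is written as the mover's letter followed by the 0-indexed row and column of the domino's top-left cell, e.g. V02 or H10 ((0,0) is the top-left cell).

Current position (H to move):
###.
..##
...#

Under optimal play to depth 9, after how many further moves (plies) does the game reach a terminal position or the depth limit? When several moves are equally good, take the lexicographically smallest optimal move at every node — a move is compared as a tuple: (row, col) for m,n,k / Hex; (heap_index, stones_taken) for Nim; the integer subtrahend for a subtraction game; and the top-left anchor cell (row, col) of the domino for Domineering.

PV length from [###./..##/...#]: 1 ply

ply 1, H at ###./..##/...# | H10=+1→###./####/...#*; H20=+1→###./..##/##.#; H21=-1→###./..##/.###
ply 2: ###./####/...# is terminal -1 (V); from ###./..##/...# depth 9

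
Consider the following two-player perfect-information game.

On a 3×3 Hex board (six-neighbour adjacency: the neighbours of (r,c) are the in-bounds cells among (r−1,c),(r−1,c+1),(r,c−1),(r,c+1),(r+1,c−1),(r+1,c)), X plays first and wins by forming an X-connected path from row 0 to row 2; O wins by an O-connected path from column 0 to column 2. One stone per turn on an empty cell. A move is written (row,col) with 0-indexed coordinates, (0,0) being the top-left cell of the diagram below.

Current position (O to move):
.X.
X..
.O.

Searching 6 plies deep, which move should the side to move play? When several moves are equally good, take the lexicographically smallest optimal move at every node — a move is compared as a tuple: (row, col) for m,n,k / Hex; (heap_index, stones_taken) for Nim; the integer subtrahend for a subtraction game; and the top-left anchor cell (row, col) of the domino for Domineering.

O's best at [.X./X../.O.]: (2,0)

ply 1, O at .X./X../.O. | (0,0)=-1→OX./X../.O.; (0,2)=-1→.XO/X../.O.; (1,1)=-1→.X./XO./.O.; (1,2)=-1→.X./X.O/.O.; (2,0)=+1→.X./X../OO.*; (2,2)=-1→.X./X../.OO
ply 2, X at .X./X../OO. | (0,0)=-1→XX./X../OO.*; (0,2)=-1→.XX/X../OO.; (1,1)=-1→.X./XX./OO.; (1,2)=-1→.X./X.X/OO.; (2,2)=-1→.X./X../OOX
ply 3, O at XX./X../OO. | (0,2)=+1→XXO/X../OO.*; (1,1)=+1→XX./XO./OO.; (1,2)=+1→XX./X.O/OO.; (2,2)=+1→XX./X../OOO
ply 4, X at XXO/X../OO. | (1,1)=-1→XXO/XX./OO.*; (1,2)=-1→XXO/X.X/OO.; (2,2)=-1→XXO/X../OOX
ply 5, O at XXO/XX./OO. | (1,2)=+1→XXO/XXO/OO.*; (2,2)=+1→XXO/XX./OOO
ply 6: XXO/XXO/OO. is terminal -1 (X); from .X./X../.O. depth 6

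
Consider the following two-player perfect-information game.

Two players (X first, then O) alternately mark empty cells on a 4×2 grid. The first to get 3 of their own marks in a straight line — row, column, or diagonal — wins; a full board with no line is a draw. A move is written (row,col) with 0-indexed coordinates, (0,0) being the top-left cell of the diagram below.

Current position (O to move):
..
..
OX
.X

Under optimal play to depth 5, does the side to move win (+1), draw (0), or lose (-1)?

ply 1, O at ../../OX/.X | (0,0)=-1→O./../OX/.X; (0,1)=-1→.O/../OX/.X; (1,0)=-1→../O./OX/.X; (1,1)=+0→../.O/OX/.X*; (3,0)=-1→../../OX/OX
ply 2, X at ../.O/OX/.X | (0,0)=+0→X./.O/OX/.X*; (0,1)=-1→.X/.O/OX/.X; (1,0)=+0→../XO/OX/.X; (3,0)=+0→../.O/OX/XX
ply 3, O at X./.O/OX/.X | (0,1)=+0→XO/.O/OX/.X*; (1,0)=+0→X./OO/OX/.X; (3,0)=+0→X./.O/OX/OX
ply 4, X at XO/.O/OX/.X | (1,0)=+0→XO/XO/OX/.X*; (3,0)=+0→XO/.O/OX/XX
ply 5, O at XO/XO/OX/.X | (3,0)=+0→XO/XO/OX/OX*
ply 6: XO/XO/OX/OX is terminal +0 (X); from ../../OX/.X depth 5

value(../../OX/.X, O) = 0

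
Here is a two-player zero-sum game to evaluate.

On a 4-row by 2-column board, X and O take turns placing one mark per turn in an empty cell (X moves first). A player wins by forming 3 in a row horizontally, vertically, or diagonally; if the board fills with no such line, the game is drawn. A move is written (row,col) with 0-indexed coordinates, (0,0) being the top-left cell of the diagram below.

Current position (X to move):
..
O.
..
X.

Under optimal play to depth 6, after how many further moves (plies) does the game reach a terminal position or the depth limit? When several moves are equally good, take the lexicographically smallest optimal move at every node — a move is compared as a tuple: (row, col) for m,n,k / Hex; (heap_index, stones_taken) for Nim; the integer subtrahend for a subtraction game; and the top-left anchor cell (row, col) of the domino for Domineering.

PV length from [../O./../X.]: 6 plies

p1 X@[../O./../X.]: (0,0)[X./O./../X.]+0* (0,1)[.X/O./../X.]+0 (1,1)[../OX/../X.]+0 (2,0)[../O./X./X.]+0 (2,1)[../O./.X/X.]+0 (3,1)[../O./../XX]+0
p2 O@[X./O./../X.]: (0,1)[XO/O./../X.]+0* (1,1)[X./OO/../X.]+0 (2,0)[X./O./O./X.]+0 (2,1)[X./O./.O/X.]+0 (3,1)[X./O./../XO]+0
p3 X@[XO/O./../X.]: (1,1)[XO/OX/../X.]+0* (2,0)[XO/O./X./X.]+0 (2,1)[XO/O./.X/X.]+0 (3,1)[XO/O./../XX]+0
p4 O@[XO/OX/../X.]: (2,0)[XO/OX/O./X.]+0* (2,1)[XO/OX/.O/X.]+0 (3,1)[XO/OX/../XO]+0
p5 X@[XO/OX/O./X.]: (2,1)[XO/OX/OX/X.]+0* (3,1)[XO/OX/O./XX]+0
p6 O@[XO/OX/OX/X.]: (3,1)[XO/OX/OX/XO]+0*
p7 X@[XO/OX/OX/XO] terminal +0; root [../O./../X.] d6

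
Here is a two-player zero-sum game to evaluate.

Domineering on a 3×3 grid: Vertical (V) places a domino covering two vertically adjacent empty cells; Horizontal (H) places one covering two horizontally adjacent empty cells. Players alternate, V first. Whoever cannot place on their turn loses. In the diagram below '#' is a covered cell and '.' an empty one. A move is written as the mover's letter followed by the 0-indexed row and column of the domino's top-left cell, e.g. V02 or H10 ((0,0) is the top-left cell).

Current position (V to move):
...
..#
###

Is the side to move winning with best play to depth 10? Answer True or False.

p1 V@[.../..#/###]: V00[#../#.#/###]-1 V01[.#./.##/###]+1*
p2 H@[.#./.##/###] terminal -1; root [.../..#/###] d10

V winning at [.../..#/###]: True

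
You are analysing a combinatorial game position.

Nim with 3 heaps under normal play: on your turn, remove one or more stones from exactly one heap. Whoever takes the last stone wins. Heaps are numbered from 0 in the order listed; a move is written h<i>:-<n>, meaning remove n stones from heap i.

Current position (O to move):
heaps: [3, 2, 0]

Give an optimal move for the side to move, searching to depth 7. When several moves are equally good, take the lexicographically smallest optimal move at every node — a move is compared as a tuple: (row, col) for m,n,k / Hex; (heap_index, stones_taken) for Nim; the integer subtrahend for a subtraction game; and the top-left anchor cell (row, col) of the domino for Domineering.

p1 O@[(3,2,0)]: h0:-1[(2,2,0)]+1* h0:-2[(1,2,0)]-1 h0:-3[(0,2,0)]-1 h1:-1[(3,1,0)]-1 h1:-2[(3,0,0)]-1
p2 X@[(2,2,0)]: h0:-1[(1,2,0)]-1* h0:-2[(0,2,0)]-1 h1:-1[(2,1,0)]-1 h1:-2[(2,0,0)]-1
p3 O@[(1,2,0)]: h0:-1[(0,2,0)]-1 h1:-1[(1,1,0)]+1* h1:-2[(1,0,0)]-1
p4 X@[(1,1,0)]: h0:-1[(0,1,0)]-1* h1:-1[(1,0,0)]-1
p5 O@[(0,1,0)]: h1:-1[(0,0,0)]+1*
p6 X@[(0,0,0)] terminal -1; root [(3,2,0)] d7

O's best at [(3,2,0)]: h0:-1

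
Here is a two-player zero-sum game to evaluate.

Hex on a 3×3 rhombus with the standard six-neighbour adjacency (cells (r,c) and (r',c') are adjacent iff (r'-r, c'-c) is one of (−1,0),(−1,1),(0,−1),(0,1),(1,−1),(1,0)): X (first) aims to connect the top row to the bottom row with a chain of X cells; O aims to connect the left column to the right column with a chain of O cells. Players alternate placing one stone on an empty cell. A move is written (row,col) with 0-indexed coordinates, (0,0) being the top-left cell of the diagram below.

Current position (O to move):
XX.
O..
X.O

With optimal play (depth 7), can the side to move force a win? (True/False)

[XX./O../X.O] O move#1: (0,2):-1/XXO/O../X.O, (1,1):+1/XX./OO./X.O*, (1,2):-1/XX./O.O/X.O, (2,1):-1/XX./O../XOO
[XX./OO./X.O] X move#2: (0,2):-1/XXX/OO./X.O*, (1,2):-1/XX./OOX/X.O, (2,1):-1/XX./OO./XXO
[XXX/OO./X.O] O move#3: (1,2):+1/XXX/OOO/X.O*, (2,1):+1/XXX/OO./XOO
[XXX/OOO/X.O] end (terminal -1, X#4); searched XX./O../X.O to 7

O winning at [XX./O../X.O]: True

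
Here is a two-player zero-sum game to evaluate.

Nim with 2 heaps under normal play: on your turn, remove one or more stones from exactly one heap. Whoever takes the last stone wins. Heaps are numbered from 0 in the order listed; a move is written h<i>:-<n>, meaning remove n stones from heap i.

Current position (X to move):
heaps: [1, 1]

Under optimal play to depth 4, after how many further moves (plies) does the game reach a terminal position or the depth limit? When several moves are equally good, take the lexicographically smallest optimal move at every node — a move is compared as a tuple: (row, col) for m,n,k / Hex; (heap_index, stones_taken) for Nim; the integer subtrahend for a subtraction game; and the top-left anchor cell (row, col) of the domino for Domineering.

PV length from [(1,1)]: 2 plies

p1 X@[(1,1)]: h0:-1[(0,1)]-1* h1:-1[(1,0)]-1
p2 O@[(0,1)]: h1:-1[(0,0)]+1*
p3 X@[(0,0)] terminal -1; root [(1,1)] d4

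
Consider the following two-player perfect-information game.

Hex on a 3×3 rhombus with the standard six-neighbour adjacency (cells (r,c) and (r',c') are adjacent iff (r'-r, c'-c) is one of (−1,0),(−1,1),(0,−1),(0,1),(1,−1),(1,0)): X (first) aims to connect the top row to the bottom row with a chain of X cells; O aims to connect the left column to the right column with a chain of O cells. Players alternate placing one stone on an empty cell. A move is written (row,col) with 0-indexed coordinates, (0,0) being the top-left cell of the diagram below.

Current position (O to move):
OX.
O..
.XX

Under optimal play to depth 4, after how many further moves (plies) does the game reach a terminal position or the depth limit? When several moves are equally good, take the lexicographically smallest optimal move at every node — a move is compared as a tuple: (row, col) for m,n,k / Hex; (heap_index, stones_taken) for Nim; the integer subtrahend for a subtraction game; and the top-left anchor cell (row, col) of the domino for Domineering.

ply 1, O at OX./O../.XX | (0,2)=-1→OXO/O../.XX; (1,1)=+1→OX./OO./.XX*; (1,2)=-1→OX./O.O/.XX; (2,0)=-1→OX./O../OXX
ply 2, X at OX./OO./.XX | (0,2)=-1→OXX/OO./.XX*; (1,2)=-1→OX./OOX/.XX; (2,0)=-1→OX./OO./XXX
ply 3, O at OXX/OO./.XX | (1,2)=+1→OXX/OOO/.XX*; (2,0)=-1→OXX/OO./OXX
ply 4: OXX/OOO/.XX is terminal -1 (X); from OX./O../.XX depth 4

PV length from [OX./O../.XX]: 3 plies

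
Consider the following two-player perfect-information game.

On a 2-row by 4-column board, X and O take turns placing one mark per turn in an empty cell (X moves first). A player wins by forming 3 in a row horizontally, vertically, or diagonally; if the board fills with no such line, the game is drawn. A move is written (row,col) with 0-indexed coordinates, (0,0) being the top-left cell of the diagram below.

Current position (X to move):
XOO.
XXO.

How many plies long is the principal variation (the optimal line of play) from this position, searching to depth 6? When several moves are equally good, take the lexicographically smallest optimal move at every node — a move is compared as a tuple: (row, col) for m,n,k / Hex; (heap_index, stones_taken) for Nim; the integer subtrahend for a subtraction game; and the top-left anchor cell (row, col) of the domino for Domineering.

PV length from [XOO./XXO.]: 2 plies

p1 X@[XOO./XXO.]: (0,3)[XOOX/XXO.]+0* (1,3)[XOO./XXOX]-1
p2 O@[XOOX/XXO.]: (1,3)[XOOX/XXOO]+0*
p3 X@[XOOX/XXOO] terminal +0; root [XOO./XXO.] d6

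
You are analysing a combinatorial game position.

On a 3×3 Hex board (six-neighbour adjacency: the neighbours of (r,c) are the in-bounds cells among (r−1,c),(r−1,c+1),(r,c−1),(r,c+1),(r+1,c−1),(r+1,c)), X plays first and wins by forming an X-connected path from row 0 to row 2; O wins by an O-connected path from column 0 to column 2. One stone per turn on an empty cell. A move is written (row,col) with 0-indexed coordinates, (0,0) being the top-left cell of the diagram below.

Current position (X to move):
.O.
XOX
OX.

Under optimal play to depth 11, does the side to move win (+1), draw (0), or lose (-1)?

ply 1, X at .O./XOX/OX. | (0,0)=-1→XO./XOX/OX.; (0,2)=+1→.OX/XOX/OX.*; (2,2)=-1→.O./XOX/OXX
ply 2: .OX/XOX/OX. is terminal -1 (O); from .O./XOX/OX. depth 11

value(.O./XOX/OX., X) = +1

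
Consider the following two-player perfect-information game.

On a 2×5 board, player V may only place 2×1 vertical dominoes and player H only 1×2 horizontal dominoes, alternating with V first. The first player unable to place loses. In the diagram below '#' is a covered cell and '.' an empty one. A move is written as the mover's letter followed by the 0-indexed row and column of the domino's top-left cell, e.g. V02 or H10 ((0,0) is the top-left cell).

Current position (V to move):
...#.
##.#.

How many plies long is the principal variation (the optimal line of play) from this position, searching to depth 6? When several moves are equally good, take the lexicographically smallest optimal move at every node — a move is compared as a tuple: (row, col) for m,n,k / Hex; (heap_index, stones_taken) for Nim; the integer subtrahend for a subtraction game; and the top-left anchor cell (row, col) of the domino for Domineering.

PV length from [...#./##.#.]: 3 plies

ply 1, V at ...#./##.#. | V02=+1→..##./####.*; V04=-1→...##/##.##
ply 2, H at ..##./####. | H00=-1→####./####.*
ply 3, V at ####./####. | V04=+1→#####/#####*
ply 4: #####/##### is terminal -1 (H); from ...#./##.#. depth 6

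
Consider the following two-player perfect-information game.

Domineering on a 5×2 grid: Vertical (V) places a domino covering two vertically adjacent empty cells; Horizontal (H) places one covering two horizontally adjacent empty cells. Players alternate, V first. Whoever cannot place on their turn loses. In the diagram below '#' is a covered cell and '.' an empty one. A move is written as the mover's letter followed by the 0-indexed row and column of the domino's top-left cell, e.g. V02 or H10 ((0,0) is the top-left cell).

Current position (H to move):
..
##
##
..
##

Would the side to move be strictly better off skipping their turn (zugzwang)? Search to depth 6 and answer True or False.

zugzwang(../##/##/../##, H) = False

ply 1, H at ../##/##/../## | H00=+1→##/##/##/../##*; H30=+1→../##/##/##/##
ply 2: ##/##/##/../## is terminal -1 (V); from ../##/##/../## depth 6
if H skipped the turn, V would face:
~ ply 1: ../##/##/../## is terminal -1 (V); from ../##/##/../## depth 6
compare (H): move=+1 vs pass=+1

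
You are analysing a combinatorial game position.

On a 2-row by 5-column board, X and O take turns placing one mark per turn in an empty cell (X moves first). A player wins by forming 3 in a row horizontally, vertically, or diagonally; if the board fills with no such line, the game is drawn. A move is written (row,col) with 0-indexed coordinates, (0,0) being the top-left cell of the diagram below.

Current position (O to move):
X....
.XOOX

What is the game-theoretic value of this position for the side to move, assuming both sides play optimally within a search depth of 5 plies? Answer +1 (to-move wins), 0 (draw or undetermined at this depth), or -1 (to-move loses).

value(X..../.XOOX, O) = 0

ply 1, O at X..../.XOOX | (0,1)=+0→XO.../.XOOX*; (0,2)=+0→X.O../.XOOX; (0,3)=+0→X..O./.XOOX; (0,4)=+0→X...O/.XOOX; (1,0)=+0→X..../OXOOX
ply 2, X at XO.../.XOOX | (0,2)=+0→XOX../.XOOX*; (0,3)=+0→XO.X./.XOOX; (0,4)=+0→XO..X/.XOOX; (1,0)=+0→XO.../XXOOX
ply 3, O at XOX../.XOOX | (0,3)=+0→XOXO./.XOOX*; (0,4)=+0→XOX.O/.XOOX; (1,0)=+0→XOX../OXOOX
ply 4, X at XOXO./.XOOX | (0,4)=+0→XOXOX/.XOOX*; (1,0)=+0→XOXO./XXOOX
ply 5, O at XOXOX/.XOOX | (1,0)=+0→XOXOX/OXOOX*
ply 6: XOXOX/OXOOX is terminal +0 (X); from X..../.XOOX depth 5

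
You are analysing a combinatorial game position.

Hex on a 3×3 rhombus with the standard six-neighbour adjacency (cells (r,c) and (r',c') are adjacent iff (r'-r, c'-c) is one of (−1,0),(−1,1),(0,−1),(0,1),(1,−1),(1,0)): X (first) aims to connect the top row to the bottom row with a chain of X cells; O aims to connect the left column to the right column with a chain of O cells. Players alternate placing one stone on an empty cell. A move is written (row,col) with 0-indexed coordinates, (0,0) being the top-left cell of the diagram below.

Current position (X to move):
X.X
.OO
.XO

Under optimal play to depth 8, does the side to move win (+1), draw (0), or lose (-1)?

p1 X@[X.X/.OO/.XO]: (0,1)[XXX/.OO/.XO]-1* (1,0)[X.X/XOO/.XO]-1 (2,0)[X.X/.OO/XXO]-1
p2 O@[XXX/.OO/.XO]: (1,0)[XXX/OOO/.XO]+1* (2,0)[XXX/.OO/OXO]+1
p3 X@[XXX/OOO/.XO] terminal -1; root [X.X/.OO/.XO] d8

value(X.X/.OO/.XO, X) = -1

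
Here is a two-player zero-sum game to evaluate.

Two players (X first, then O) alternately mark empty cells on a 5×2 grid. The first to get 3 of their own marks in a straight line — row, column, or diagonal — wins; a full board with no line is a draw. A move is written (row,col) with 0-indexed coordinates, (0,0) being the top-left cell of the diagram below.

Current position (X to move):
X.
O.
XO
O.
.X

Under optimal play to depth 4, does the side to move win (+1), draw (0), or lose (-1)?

p1 X@[X./O./XO/O./.X]: (0,1)[XX/O./XO/O./.X]+0* (1,1)[X./OX/XO/O./.X]+0 (3,1)[X./O./XO/OX/.X]+0 (4,0)[X./O./XO/O./XX]-1
p2 O@[XX/O./XO/O./.X]: (1,1)[XX/OO/XO/O./.X]+0* (3,1)[XX/O./XO/OO/.X]+0 (4,0)[XX/O./XO/O./OX]+0
p3 X@[XX/OO/XO/O./.X]: (3,1)[XX/OO/XO/OX/.X]+0* (4,0)[XX/OO/XO/O./XX]-1
p4 O@[XX/OO/XO/OX/.X]: (4,0)[XX/OO/XO/OX/OX]+0*
p5 X@[XX/OO/XO/OX/OX] terminal +0; root [X./O./XO/O./.X] d4

value(X./O./XO/O./.X, X) = 0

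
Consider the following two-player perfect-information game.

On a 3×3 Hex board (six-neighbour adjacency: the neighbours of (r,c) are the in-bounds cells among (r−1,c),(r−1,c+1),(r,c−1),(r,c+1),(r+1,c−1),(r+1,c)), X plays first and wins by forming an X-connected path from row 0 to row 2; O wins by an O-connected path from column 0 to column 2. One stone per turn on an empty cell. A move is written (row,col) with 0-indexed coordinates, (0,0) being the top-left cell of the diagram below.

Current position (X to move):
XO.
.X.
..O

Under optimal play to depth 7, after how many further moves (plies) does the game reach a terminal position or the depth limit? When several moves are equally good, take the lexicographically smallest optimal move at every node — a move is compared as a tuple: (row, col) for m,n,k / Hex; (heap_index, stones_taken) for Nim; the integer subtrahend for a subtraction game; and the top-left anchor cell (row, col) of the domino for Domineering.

PV length from [XO./.X./..O]: 5 plies

ply 1, X at XO./.X./..O | (0,2)=+1→XOX/.X./..O*; (1,0)=+1→XO./XX./..O; (1,2)=+1→XO./.XX/..O; (2,0)=+1→XO./.X./X.O; (2,1)=+1→XO./.X./.XO
ply 2, O at XOX/.X./..O | (1,0)=-1→XOX/OX./..O*; (1,2)=-1→XOX/.XO/..O; (2,0)=-1→XOX/.X./O.O; (2,1)=-1→XOX/.X./.OO
ply 3, X at XOX/OX./..O | (1,2)=+1→XOX/OXX/..O*; (2,0)=+1→XOX/OX./X.O; (2,1)=+1→XOX/OX./.XO
ply 4, O at XOX/OXX/..O | (2,0)=-1→XOX/OXX/O.O*; (2,1)=-1→XOX/OXX/.OO
ply 5, X at XOX/OXX/O.O | (2,1)=+1→XOX/OXX/OXO*
ply 6: XOX/OXX/OXO is terminal -1 (O); from XO./.X./..O depth 7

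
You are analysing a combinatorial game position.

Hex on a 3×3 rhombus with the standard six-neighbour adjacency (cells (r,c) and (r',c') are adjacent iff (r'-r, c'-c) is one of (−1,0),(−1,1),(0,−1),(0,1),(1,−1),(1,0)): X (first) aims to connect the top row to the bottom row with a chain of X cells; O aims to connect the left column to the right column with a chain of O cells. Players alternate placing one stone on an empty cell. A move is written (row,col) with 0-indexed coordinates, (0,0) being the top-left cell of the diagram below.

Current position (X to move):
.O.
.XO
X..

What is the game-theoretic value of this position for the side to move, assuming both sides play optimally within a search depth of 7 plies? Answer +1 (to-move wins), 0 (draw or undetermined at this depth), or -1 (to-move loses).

value(.O./.XO/X.., X) = +1

[.O./.XO/X..] X move#1: (0,0):+1/XO./.XO/X..*, (0,2):+1/.OX/.XO/X.., (1,0):+1/.O./XXO/X.., (2,1):-1/.O./.XO/XX., (2,2):-1/.O./.XO/X.X
[XO./.XO/X..] O move#2: (0,2):-1/XOO/.XO/X..*, (1,0):-1/XO./OXO/X.., (2,1):-1/XO./.XO/XO., (2,2):-1/XO./.XO/X.O
[XOO/.XO/X..] X move#3: (1,0):+1/XOO/XXO/X..*, (2,1):-1/XOO/.XO/XX., (2,2):-1/XOO/.XO/X.X
[XOO/XXO/X..] end (terminal -1, O#4); searched .O./.XO/X.. to 7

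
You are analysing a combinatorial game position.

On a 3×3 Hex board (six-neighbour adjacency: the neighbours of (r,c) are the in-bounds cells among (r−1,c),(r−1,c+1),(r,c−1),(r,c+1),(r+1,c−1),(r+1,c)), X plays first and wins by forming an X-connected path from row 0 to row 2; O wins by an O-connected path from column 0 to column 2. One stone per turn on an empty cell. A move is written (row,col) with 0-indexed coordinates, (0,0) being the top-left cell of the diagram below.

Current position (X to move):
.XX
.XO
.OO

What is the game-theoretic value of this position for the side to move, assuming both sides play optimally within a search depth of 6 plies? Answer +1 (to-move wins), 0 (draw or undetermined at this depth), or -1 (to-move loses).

value(.XX/.XO/.OO, X) = +1

[.XX/.XO/.OO] X move#1: (0,0):-1/XXX/.XO/.OO, (1,0):-1/.XX/XXO/.OO, (2,0):+1/.XX/.XO/XOO*
[.XX/.XO/XOO] end (terminal -1, O#2); searched .XX/.XO/.OO to 6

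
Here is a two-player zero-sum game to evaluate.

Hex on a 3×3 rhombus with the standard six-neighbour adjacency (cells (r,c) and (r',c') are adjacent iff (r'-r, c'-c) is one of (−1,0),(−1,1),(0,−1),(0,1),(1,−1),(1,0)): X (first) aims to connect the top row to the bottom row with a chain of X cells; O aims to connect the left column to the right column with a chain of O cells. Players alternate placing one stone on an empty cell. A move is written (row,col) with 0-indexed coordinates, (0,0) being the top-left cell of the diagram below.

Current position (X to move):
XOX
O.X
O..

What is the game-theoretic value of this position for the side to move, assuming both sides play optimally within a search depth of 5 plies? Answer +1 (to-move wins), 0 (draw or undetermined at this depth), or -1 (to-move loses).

p1 X@[XOX/O.X/O..]: (1,1)[XOX/OXX/O..]+1* (2,1)[XOX/O.X/OX.]+1 (2,2)[XOX/O.X/O.X]+1
p2 O@[XOX/OXX/O..]: (2,1)[XOX/OXX/OO.]-1* (2,2)[XOX/OXX/O.O]-1
p3 X@[XOX/OXX/OO.]: (2,2)[XOX/OXX/OOX]+1*
p4 O@[XOX/OXX/OOX] terminal -1; root [XOX/O.X/O..] d5

value(XOX/O.X/O.., X) = +1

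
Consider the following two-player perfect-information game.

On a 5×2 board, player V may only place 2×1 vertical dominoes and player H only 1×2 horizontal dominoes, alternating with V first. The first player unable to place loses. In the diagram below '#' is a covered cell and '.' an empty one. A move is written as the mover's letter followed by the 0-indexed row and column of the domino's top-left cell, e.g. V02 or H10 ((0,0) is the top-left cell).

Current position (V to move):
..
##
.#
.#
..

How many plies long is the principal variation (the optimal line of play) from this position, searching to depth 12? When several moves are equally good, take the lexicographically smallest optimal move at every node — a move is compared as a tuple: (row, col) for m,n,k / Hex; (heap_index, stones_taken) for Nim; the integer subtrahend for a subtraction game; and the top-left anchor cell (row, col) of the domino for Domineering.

PV length from [../##/.#/.#/..]: 2 plies

p1 V@[../##/.#/.#/..]: V20[../##/##/##/..]-1* V30[../##/.#/##/#.]-1
p2 H@[../##/##/##/..]: H00[##/##/##/##/..]+1* H40[../##/##/##/##]+1
p3 V@[##/##/##/##/..] terminal -1; root [../##/.#/.#/..] d12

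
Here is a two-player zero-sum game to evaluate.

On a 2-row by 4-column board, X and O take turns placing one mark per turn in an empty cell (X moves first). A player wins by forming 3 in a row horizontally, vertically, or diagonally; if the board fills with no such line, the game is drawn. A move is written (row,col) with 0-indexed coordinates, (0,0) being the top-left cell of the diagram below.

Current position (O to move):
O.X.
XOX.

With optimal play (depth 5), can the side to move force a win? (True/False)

O winning at [O.X./XOX.]: False

[O.X./XOX.] O move#1: (0,1):+0/OOX./XOX.*, (0,3):+0/O.XO/XOX., (1,3):+0/O.X./XOXO
[OOX./XOX.] X move#2: (0,3):+0/OOXX/XOX.*, (1,3):+0/OOX./XOXX
[OOXX/XOX.] O move#3: (1,3):+0/OOXX/XOXO*
[OOXX/XOXO] end (terminal +0, X#4); searched O.X./XOX. to 5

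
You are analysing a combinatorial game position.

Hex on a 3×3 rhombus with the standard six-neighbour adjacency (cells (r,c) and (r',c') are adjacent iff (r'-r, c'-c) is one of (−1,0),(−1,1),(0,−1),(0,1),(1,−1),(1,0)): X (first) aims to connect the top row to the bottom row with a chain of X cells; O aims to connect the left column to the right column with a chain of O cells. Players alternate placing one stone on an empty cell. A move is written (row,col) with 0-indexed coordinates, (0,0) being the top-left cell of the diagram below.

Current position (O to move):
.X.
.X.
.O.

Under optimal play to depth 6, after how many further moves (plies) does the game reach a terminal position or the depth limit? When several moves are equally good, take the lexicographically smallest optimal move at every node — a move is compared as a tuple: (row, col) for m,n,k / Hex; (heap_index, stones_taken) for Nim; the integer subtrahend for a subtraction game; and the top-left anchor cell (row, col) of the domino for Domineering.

PV length from [.X./.X./.O.]: 5 plies

ply 1, O at .X./.X./.O. | (0,0)=-1→OX./.X./.O.; (0,2)=-1→.XO/.X./.O.; (1,0)=-1→.X./OX./.O.; (1,2)=-1→.X./.XO/.O.; (2,0)=+1→.X./.X./OO.*; (2,2)=-1→.X./.X./.OO
ply 2, X at .X./.X./OO. | (0,0)=-1→XX./.X./OO.*; (0,2)=-1→.XX/.X./OO.; (1,0)=-1→.X./XX./OO.; (1,2)=-1→.X./.XX/OO.; (2,2)=-1→.X./.X./OOX
ply 3, O at XX./.X./OO. | (0,2)=+1→XXO/.X./OO.*; (1,0)=+1→XX./OX./OO.; (1,2)=+1→XX./.XO/OO.; (2,2)=+1→XX./.X./OOO
ply 4, X at XXO/.X./OO. | (1,0)=-1→XXO/XX./OO.*; (1,2)=-1→XXO/.XX/OO.; (2,2)=-1→XXO/.X./OOX
ply 5, O at XXO/XX./OO. | (1,2)=+1→XXO/XXO/OO.*; (2,2)=+1→XXO/XX./OOO
ply 6: XXO/XXO/OO. is terminal -1 (X); from .X./.X./.O. depth 6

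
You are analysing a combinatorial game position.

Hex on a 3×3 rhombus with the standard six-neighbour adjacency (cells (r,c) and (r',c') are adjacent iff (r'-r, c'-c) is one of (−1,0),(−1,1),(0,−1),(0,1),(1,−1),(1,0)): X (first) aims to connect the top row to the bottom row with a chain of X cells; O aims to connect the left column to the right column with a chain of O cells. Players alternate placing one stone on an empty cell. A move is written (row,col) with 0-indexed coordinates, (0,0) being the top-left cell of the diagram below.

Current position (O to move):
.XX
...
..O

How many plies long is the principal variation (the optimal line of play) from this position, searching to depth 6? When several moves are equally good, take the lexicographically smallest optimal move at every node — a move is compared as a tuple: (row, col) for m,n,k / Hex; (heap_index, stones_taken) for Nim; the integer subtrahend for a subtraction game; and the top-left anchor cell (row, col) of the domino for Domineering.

PV length from [.XX/.../..O]: 5 plies

ply 1, O at .XX/.../..O | (0,0)=-1→OXX/.../..O; (1,0)=-1→.XX/O../..O; (1,1)=+1→.XX/.O./..O*; (1,2)=-1→.XX/..O/..O; (2,0)=-1→.XX/.../O.O; (2,1)=-1→.XX/.../.OO
ply 2, X at .XX/.O./..O | (0,0)=-1→XXX/.O./..O*; (1,0)=-1→.XX/XO./..O; (1,2)=-1→.XX/.OX/..O; (2,0)=-1→.XX/.O./X.O; (2,1)=-1→.XX/.O./.XO
ply 3, O at XXX/.O./..O | (1,0)=+1→XXX/OO./..O*; (1,2)=+1→XXX/.OO/..O; (2,0)=+1→XXX/.O./O.O; (2,1)=+1→XXX/.O./.OO
ply 4, X at XXX/OO./..O | (1,2)=-1→XXX/OOX/..O*; (2,0)=-1→XXX/OO./X.O; (2,1)=-1→XXX/OO./.XO
ply 5, O at XXX/OOX/..O | (2,0)=-1→XXX/OOX/O.O; (2,1)=+1→XXX/OOX/.OO*
ply 6: XXX/OOX/.OO is terminal -1 (X); from .XX/.../..O depth 6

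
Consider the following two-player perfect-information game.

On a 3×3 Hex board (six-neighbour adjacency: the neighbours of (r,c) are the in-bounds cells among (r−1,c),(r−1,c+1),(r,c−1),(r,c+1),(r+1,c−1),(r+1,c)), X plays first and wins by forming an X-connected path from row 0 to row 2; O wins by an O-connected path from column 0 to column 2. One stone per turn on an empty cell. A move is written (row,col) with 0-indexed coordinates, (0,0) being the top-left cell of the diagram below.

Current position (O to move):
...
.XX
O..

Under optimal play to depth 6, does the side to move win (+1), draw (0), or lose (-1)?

[.../.XX/O..] O move#1: (0,0):-1/O../.XX/O..*, (0,1):-1/.O./.XX/O.., (0,2):-1/..O/.XX/O.., (1,0):-1/.../OXX/O.., (2,1):-1/.../.XX/OO., (2,2):-1/.../.XX/O.O
[O../.XX/O..] X move#2: (0,1):+1/OX./.XX/O..*, (0,2):+1/O.X/.XX/O.., (1,0):+1/O../XXX/O.., (2,1):+1/O../.XX/OX., (2,2):+1/O../.XX/O.X
[OX./.XX/O..] O move#3: (0,2):-1/OXO/.XX/O..*, (1,0):-1/OX./OXX/O.., (2,1):-1/OX./.XX/OO., (2,2):-1/OX./.XX/O.O
[OXO/.XX/O..] X move#4: (1,0):+1/OXO/XXX/O..*, (2,1):+1/OXO/.XX/OX., (2,2):+1/OXO/.XX/O.X
[OXO/XXX/O..] O move#5: (2,1):-1/OXO/XXX/OO.*, (2,2):-1/OXO/XXX/O.O
[OXO/XXX/OO.] X move#6: (2,2):+1/OXO/XXX/OOX*
[OXO/XXX/OOX] end (terminal -1, O#7); searched .../.XX/O.. to 6

value(.../.XX/O.., O) = -1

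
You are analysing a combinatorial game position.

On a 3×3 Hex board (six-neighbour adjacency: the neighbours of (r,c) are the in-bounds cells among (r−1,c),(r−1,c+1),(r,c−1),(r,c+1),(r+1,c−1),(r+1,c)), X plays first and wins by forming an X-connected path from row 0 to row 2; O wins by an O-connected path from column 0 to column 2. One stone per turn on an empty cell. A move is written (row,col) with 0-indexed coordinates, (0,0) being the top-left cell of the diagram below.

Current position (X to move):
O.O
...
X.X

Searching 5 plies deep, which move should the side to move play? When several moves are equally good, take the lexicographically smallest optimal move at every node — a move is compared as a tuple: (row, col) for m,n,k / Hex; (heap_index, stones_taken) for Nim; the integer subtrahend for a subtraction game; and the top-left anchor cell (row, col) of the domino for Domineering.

p1 X@[O.O/.../X.X]: (0,1)[OXO/.../X.X]+1* (1,0)[O.O/X../X.X]-1 (1,1)[O.O/.X./X.X]-1 (1,2)[O.O/..X/X.X]-1 (2,1)[O.O/.../XXX]-1
p2 O@[OXO/.../X.X]: (1,0)[OXO/O../X.X]-1* (1,1)[OXO/.O./X.X]-1 (1,2)[OXO/..O/X.X]-1 (2,1)[OXO/.../XOX]-1
p3 X@[OXO/O../X.X]: (1,1)[OXO/OX./X.X]+1* (1,2)[OXO/O.X/X.X]-1 (2,1)[OXO/O../XXX]-1
p4 O@[OXO/OX./X.X] terminal -1; root [O.O/.../X.X] d5

X's best at [O.O/.../X.X]: (0,1)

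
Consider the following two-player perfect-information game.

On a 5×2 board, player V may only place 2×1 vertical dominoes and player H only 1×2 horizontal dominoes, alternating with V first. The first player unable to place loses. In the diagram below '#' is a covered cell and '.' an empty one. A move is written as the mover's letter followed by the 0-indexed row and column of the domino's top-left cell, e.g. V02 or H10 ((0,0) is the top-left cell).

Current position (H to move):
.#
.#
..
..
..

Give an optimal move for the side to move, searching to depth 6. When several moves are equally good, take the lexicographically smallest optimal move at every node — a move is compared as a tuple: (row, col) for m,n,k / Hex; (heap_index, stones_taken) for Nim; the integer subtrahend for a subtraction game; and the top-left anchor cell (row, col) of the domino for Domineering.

H's best at [.#/.#/../../..]: H30

p1 H@[.#/.#/../../..]: H20[.#/.#/##/../..]-1 H30[.#/.#/../##/..]+1* H40[.#/.#/../../##]-1
p2 V@[.#/.#/../##/..]: V00[##/##/../##/..]-1* V10[.#/##/#./##/..]-1
p3 H@[##/##/../##/..]: H20[##/##/##/##/..]+1* H40[##/##/../##/##]+1
p4 V@[##/##/##/##/..] terminal -1; root [.#/.#/../../..] d6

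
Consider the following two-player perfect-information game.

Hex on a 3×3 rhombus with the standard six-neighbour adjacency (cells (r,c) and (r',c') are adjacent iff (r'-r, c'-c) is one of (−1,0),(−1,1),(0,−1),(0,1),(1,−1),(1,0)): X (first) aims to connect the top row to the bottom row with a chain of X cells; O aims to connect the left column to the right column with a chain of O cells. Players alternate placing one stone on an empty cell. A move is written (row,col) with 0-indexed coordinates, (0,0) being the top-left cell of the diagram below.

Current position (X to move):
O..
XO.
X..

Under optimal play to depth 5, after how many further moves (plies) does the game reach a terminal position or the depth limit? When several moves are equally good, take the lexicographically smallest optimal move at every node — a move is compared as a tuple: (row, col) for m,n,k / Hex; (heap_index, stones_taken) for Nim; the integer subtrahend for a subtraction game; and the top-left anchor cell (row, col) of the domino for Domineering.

ply 1, X at O../XO./X.. | (0,1)=+1→OX./XO./X..*; (0,2)=+1→O.X/XO./X..; (1,2)=+1→O../XOX/X..; (2,1)=-1→O../XO./XX.; (2,2)=-1→O../XO./X.X
ply 2: OX./XO./X.. is terminal -1 (O); from O../XO./X.. depth 5

PV length from [O../XO./X..]: 1 ply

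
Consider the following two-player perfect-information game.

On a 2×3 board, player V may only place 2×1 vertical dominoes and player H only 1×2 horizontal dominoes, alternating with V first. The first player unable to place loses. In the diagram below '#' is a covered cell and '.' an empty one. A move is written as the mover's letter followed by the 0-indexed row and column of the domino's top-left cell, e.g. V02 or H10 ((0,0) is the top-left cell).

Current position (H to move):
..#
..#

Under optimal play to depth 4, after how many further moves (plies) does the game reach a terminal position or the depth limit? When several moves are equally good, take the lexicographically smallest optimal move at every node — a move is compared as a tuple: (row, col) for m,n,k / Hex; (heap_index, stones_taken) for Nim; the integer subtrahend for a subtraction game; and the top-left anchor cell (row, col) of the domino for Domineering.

PV length from [..#/..#]: 1 ply

p1 H@[..#/..#]: H00[###/..#]+1* H10[..#/###]+1
p2 V@[###/..#] terminal -1; root [..#/..#] d4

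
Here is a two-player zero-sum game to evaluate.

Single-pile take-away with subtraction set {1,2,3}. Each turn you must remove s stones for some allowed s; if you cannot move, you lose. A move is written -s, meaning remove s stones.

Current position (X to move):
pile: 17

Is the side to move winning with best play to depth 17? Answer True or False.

[17] X move#1: -1:+1/16*, -2:-1/15, -3:-1/14
[16] O move#2: -1:-1/15*, -2:-1/14, -3:-1/13
[15] X move#3: -1:-1/14, -2:-1/13, -3:+1/12*
[12] O move#4: -1:-1/11*, -2:-1/10, -3:-1/9
[11] X move#5: -1:-1/10, -2:-1/9, -3:+1/8*
[8] O move#6: -1:-1/7*, -2:-1/6, -3:-1/5
[7] X move#7: -1:-1/6, -2:-1/5, -3:+1/4*
[4] O move#8: -1:-1/3*, -2:-1/2, -3:-1/1
[3] X move#9: -1:-1/2, -2:-1/1, -3:+1/0*
[0] end (terminal -1, O#10); searched 17 to 17

X winning at [17]: True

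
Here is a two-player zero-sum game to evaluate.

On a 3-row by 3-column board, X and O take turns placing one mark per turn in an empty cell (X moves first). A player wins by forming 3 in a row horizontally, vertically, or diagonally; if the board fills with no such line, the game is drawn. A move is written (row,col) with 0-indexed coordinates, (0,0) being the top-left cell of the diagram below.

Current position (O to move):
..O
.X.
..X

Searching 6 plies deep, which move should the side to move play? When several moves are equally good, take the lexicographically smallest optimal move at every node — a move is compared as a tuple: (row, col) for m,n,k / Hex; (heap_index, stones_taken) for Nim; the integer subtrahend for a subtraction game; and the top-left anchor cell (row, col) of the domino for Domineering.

[..O/.X./..X] O move#1: (0,0):+0/O.O/.X./..X*, (0,1):-1/.OO/.X./..X, (1,0):-1/..O/OX./..X, (1,2):-1/..O/.XO/..X, (2,0):-1/..O/.X./O.X, (2,1):-1/..O/.X./.OX
[O.O/.X./..X] X move#2: (0,1):+0/OXO/.X./..X*, (1,0):-1/O.O/XX./..X, (1,2):-1/O.O/.XX/..X, (2,0):-1/O.O/.X./X.X, (2,1):-1/O.O/.X./.XX
[OXO/.X./..X] O move#3: (1,0):-1/OXO/OX./..X, (1,2):-1/OXO/.XO/..X, (2,0):-1/OXO/.X./O.X, (2,1):+0/OXO/.X./.OX*
[OXO/.X./.OX] X move#4: (1,0):+0/OXO/XX./.OX*, (1,2):+0/OXO/.XX/.OX, (2,0):+0/OXO/.X./XOX
[OXO/XX./.OX] O move#5: (1,2):+0/OXO/XXO/.OX*, (2,0):-1/OXO/XX./OOX
[OXO/XXO/.OX] X move#6: (2,0):+0/OXO/XXO/XOX*
[OXO/XXO/XOX] end (terminal +0, O#7); searched ..O/.X./..X to 6

O's best at [..O/.X./..X]: (0,0)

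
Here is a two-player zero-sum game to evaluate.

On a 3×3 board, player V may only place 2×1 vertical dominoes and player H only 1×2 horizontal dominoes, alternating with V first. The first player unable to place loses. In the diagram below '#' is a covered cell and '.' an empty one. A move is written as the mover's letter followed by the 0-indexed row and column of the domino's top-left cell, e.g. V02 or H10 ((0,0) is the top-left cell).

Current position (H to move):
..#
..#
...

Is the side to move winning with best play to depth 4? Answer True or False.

ply 1, H at ..#/..#/... | H00=-1→###/..#/...; H10=+1→..#/###/...*; H20=-1→..#/..#/##.; H21=-1→..#/..#/.##
ply 2: ..#/###/... is terminal -1 (V); from ..#/..#/... depth 4

H winning at [..#/..#/...]: True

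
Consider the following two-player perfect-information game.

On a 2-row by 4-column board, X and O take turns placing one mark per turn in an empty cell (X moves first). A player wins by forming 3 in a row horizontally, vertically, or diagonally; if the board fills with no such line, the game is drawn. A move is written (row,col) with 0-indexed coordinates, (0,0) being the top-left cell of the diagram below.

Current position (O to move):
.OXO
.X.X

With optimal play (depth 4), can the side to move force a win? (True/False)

[.OXO/.X.X] O move#1: (0,0):-1/OOXO/.X.X, (1,0):-1/.OXO/OX.X, (1,2):+0/.OXO/.XOX*
[.OXO/.XOX] X move#2: (0,0):+0/XOXO/.XOX*, (1,0):+0/.OXO/XXOX
[XOXO/.XOX] O move#3: (1,0):+0/XOXO/OXOX*
[XOXO/OXOX] end (terminal +0, X#4); searched .OXO/.X.X to 4

O winning at [.OXO/.X.X]: False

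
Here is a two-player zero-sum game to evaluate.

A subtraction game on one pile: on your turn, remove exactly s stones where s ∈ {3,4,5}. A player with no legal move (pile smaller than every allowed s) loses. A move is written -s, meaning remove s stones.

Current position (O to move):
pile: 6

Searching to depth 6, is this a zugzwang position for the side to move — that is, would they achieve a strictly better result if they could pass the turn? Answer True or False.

zugzwang(6, O) = False

p1 O@[6]: -3[3]-1 -4[2]+1* -5[1]+1
p2 X@[2] terminal -1; root [6] d6
if O skipped the turn, X would face:
~ p1 X@[6]: -3[3]-1 -4[2]+1* -5[1]+1
~ p2 O@[2] terminal -1; root [6] d6
compare (O): move=+1 vs pass=-1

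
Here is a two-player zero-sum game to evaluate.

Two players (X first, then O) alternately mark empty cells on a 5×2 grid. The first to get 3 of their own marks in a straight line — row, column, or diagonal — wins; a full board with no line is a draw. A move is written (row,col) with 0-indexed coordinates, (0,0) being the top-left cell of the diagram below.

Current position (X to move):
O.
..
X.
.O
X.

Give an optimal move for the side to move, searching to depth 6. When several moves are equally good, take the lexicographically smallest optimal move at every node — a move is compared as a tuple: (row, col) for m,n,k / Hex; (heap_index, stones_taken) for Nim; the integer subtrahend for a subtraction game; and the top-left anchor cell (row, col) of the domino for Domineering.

p1 X@[O./../X./.O/X.]: (0,1)[OX/../X./.O/X.]+0 (1,0)[O./X./X./.O/X.]+0 (1,1)[O./.X/X./.O/X.]+0 (2,1)[O./../XX/.O/X.]+0 (3,0)[O./../X./XO/X.]+1* (4,1)[O./../X./.O/XX]+0
p2 O@[O./../X./XO/X.] terminal -1; root [O./../X./.O/X.] d6

X's best at [O./../X./.O/X.]: (3,0)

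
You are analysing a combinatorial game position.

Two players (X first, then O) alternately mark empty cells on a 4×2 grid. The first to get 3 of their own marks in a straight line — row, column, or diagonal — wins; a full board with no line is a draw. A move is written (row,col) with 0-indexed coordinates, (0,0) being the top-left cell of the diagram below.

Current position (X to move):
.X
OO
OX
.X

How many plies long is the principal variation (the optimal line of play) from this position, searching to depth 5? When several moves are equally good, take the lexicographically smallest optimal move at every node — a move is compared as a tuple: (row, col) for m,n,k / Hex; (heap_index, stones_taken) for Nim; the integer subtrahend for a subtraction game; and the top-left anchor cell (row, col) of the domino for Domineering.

PV length from [.X/OO/OX/.X]: 2 plies

[.X/OO/OX/.X] X move#1: (0,0):-1/XX/OO/OX/.X*, (3,0):-1/.X/OO/OX/XX
[XX/OO/OX/.X] O move#2: (3,0):+1/XX/OO/OX/OX*
[XX/OO/OX/OX] end (terminal -1, X#3); searched .X/OO/OX/.X to 5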